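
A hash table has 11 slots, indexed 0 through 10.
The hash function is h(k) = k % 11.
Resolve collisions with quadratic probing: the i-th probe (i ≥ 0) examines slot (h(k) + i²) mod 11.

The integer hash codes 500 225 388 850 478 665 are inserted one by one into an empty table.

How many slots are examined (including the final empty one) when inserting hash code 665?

5

500 hashes to 5; slot 5 is free → place at 5.
225 hashes to 5; 5 taken → place at 6.
388 hashes to 3; slot 3 is free → place at 3.
850 hashes to 3; 3 taken → place at 4.
478 hashes to 5; 5,6 taken → place at 9.
665 hashes to 5; 5,6,9,3 taken → place at 10.
Table: [., ., ., 388, 850, 500, 225, ., ., 478, 665]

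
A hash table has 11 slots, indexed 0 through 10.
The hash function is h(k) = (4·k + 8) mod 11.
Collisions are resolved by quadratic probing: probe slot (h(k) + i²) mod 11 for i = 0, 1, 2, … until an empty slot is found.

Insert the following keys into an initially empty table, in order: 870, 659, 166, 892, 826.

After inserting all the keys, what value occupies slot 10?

826

870 hashes to 1; slot 1 is free -> place at 1.
659 hashes to 4; slot 4 is free -> place at 4.
166 hashes to 1; 1 taken -> place at 2.
892 hashes to 1; 1,2 taken -> place at 5.
826 hashes to 1; 1,2,5 taken -> place at 10.
Table: [—, 870, 166, —, 659, 892, —, —, —, —, 826]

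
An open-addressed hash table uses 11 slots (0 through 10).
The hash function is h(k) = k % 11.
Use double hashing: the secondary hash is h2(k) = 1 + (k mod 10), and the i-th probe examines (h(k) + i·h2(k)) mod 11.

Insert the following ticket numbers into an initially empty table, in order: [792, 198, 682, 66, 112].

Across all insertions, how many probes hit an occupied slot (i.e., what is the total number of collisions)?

3

792: h=0 -> slot 0
198: h=0, h2=9, probe 0,9 -> slot 9
682: h=0, h2=3, probe 0,3 -> slot 3
66: h=0, h2=7, probe 0,7 -> slot 7
112: h=2 -> slot 2
Table: [792, —, 112, 682, —, —, —, 66, —, 198, —]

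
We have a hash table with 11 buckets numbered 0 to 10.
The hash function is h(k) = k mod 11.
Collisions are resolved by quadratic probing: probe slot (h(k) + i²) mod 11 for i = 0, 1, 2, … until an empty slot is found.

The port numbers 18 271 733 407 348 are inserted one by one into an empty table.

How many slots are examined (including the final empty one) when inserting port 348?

4

18 hashes to 7; slot 7 is free => place at 7.
271 hashes to 7; 7 taken => place at 8.
733 hashes to 7; 7,8 taken => place at 0.
407 hashes to 0; 0 taken => place at 1.
348 hashes to 7; 7,8,0 taken => place at 5.
Table: [733, 407, _, _, _, 348, _, 18, 271, _, _]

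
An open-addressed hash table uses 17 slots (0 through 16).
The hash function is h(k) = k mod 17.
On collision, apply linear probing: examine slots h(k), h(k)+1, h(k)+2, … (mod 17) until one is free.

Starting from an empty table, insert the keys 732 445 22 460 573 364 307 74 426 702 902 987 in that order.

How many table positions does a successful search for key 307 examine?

4

732: h=1 → slot 1
445: h=3 → slot 3
22: h=5 → slot 5
460: h=1, probe 1,2 → slot 2
573: h=12 → slot 12
364: h=7 → slot 7
307: h=1, probe 1,2,3,4 → slot 4
74: h=6 → slot 6
426: h=1, probe 1,2,3,4,5,6,7,8 → slot 8
702: h=5, probe 5,6,7,8,9 → slot 9
902: h=1, probe 1,2,3,4,5,6,7,8,9,10 → slot 10
987: h=1, probe 1,2,3,4,5,6,7,8,9,10,11 → slot 11
Table: [_, 732, 460, 445, 307, 22, 74, 364, 426, 702, 902, 987, 573, _, _, _, _]
Lookup 307: h=1, probe 1,2,3,4 → found at 4.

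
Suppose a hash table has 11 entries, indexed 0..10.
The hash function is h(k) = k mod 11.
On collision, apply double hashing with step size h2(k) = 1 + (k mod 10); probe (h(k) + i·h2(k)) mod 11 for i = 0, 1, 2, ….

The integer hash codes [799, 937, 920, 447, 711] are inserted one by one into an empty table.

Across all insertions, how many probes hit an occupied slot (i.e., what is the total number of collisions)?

3

799: h=7 -> slot 7
937: h=2 -> slot 2
920: h=7, h2=1, probe 7,8 -> slot 8
447: h=7, h2=8, probe 7,4 -> slot 4
711: h=7, h2=2, probe 7,9 -> slot 9
Table: [—, —, 937, —, 447, —, —, 799, 920, 711, —]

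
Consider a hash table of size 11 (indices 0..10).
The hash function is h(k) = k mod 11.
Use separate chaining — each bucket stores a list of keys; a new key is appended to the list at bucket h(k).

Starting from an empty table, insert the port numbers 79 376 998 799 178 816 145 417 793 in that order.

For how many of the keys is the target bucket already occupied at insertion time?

4

Insert 79: h=2, bucket 2 empty -> new chain.
Insert 376: h=2, bucket 2 nonempty -> append to chain.
Insert 998: h=8, bucket 8 empty -> new chain.
Insert 799: h=7, bucket 7 empty -> new chain.
Insert 178: h=2, bucket 2 nonempty -> append to chain.
Insert 816: h=2, bucket 2 nonempty -> append to chain.
Insert 145: h=2, bucket 2 nonempty -> append to chain.
Insert 417: h=10, bucket 10 empty -> new chain.
Insert 793: h=1, bucket 1 empty -> new chain.
Final buckets:
0: -
1: 793
2: 79 -> 376 -> 178 -> 816 -> 145
3: -
4: -
5: -
6: -
7: 799
8: 998
9: -
10: 417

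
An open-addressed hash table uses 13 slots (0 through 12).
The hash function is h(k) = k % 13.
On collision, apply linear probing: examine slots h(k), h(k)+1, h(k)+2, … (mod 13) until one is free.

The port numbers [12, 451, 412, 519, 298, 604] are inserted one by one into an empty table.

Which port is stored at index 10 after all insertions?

412

12 hashes to 12; slot 12 is free -> place at 12.
451 hashes to 9; slot 9 is free -> place at 9.
412 hashes to 9; 9 taken -> place at 10.
519 hashes to 12; 12 taken -> place at 0.
298 hashes to 12; 12,0 taken -> place at 1.
604 hashes to 6; slot 6 is free -> place at 6.
Table: [519, 298, ∅, ∅, ∅, ∅, 604, ∅, ∅, 451, 412, ∅, 12]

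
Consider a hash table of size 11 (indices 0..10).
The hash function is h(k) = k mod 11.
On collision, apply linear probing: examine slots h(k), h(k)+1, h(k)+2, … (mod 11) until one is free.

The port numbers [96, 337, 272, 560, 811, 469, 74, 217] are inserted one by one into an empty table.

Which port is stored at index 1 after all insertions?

96: h=8 -> slot 8
337: h=7 -> slot 7
272: h=8, probe 8,9 -> slot 9
560: h=10 -> slot 10
811: h=8, probe 8,9,10,0 -> slot 0
469: h=7, probe 7,8,9,10,0,1 -> slot 1
74: h=8, probe 8,9,10,0,1,2 -> slot 2
217: h=8, probe 8,9,10,0,1,2,3 -> slot 3
Table: [811, 469, 74, 217, -, -, -, 337, 96, 272, 560]

469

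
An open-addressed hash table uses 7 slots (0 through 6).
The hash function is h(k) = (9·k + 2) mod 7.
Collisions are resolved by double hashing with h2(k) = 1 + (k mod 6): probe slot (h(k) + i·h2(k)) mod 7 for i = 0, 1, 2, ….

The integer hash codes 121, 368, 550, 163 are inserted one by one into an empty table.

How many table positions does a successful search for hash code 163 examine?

121: h=6 -> slot 6
368: h=3 -> slot 3
550: h=3, h2=5, probe 3,1 -> slot 1
163: h=6, h2=2, probe 6,1,3,5 -> slot 5
Table: [_, 550, _, 368, _, 163, 121]
Lookup 163: h=6, h2=2, probe 6,1,3,5 → found at 5.

4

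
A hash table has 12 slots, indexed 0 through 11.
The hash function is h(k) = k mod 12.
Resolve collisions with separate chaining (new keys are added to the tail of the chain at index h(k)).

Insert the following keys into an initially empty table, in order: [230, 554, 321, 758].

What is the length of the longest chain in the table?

3

230 → bucket 2
554 → bucket 2 (collision)
321 → bucket 9
758 → bucket 2 (collision)
Final buckets:
0: —
1: —
2: 230 -> 554 -> 758
3: —
4: —
5: —
6: —
7: —
8: —
9: 321
10: —
11: —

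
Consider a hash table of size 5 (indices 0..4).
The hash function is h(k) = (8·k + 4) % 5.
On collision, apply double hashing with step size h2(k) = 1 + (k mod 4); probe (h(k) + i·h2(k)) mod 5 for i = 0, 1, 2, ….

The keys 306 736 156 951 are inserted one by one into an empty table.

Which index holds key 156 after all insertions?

4

306 hashes to 2; slot 2 is free -> place at 2.
736 hashes to 2, h2=1; 2 taken -> place at 3.
156 hashes to 2, h2=1; 2,3 taken -> place at 4.
951 hashes to 2, h2=4; 2 taken -> place at 1.
Table: [-, 951, 306, 736, 156]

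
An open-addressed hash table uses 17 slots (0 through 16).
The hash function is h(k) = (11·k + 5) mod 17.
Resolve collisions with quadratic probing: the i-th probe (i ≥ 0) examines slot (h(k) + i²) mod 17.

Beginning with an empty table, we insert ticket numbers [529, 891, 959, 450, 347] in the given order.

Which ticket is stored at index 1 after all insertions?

529: h=10 -> slot 10
891: h=14 -> slot 14
959: h=14, probe 14,15 -> slot 15
450: h=8 -> slot 8
347: h=14, probe 14,15,1 -> slot 1
Table: [—, 347, —, —, —, —, —, —, 450, —, 529, —, —, —, 891, 959, —]

347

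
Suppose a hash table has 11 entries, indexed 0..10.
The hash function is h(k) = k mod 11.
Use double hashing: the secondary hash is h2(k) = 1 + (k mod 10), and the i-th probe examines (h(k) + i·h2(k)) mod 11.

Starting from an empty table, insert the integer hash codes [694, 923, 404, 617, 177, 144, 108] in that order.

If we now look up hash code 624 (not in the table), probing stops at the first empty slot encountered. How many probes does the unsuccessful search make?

2

Insert 694: h=1, slot 1 empty -> index 1.
Insert 923: h=10, slot 10 empty -> index 10.
Insert 404: h=8, slot 8 empty -> index 8.
Insert 617: h=1, h2=8, slot 1 occupied -> index 9.
Insert 177: h=1, h2=8, slots 1,9 occupied -> index 6.
Insert 144: h=1, h2=5, slots 1,6 occupied -> index 0.
Insert 108: h=9, h2=9, slot 9 occupied -> index 7.
Table: [144, 694, —, —, —, —, 177, 108, 404, 617, 923]
Lookup 624: h=8, h2=5, probe 8,2 → slot 2 empty, not found.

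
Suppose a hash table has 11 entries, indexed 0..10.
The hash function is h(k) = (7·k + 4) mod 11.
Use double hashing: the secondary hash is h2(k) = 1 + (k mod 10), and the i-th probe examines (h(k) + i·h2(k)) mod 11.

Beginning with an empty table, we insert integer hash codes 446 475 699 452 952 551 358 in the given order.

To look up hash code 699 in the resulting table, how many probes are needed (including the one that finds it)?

Insert 446: h=2, slot 2 empty -> index 2.
Insert 475: h=7, slot 7 empty -> index 7.
Insert 699: h=2, h2=10, slot 2 occupied -> index 1.
Insert 452: h=0, slot 0 empty -> index 0.
Insert 952: h=2, h2=3, slot 2 occupied -> index 5.
Insert 551: h=0, h2=2, slots 0,2 occupied -> index 4.
Insert 358: h=2, h2=9, slots 2,0 occupied -> index 9.
Table: [452, 699, 446, _, 551, 952, _, 475, _, 358, _]
Lookup 699: h=2, h2=10, probe 2,1 → found at 1.

2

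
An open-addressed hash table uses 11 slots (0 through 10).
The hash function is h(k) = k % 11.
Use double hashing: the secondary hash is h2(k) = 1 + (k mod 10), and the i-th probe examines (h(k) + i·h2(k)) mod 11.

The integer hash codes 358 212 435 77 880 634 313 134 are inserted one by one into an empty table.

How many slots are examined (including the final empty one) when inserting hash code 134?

Insert 358: h=6, slot 6 empty => index 6.
Insert 212: h=3, slot 3 empty => index 3.
Insert 435: h=6, h2=6, slot 6 occupied => index 1.
Insert 77: h=0, slot 0 empty => index 0.
Insert 880: h=0, h2=1, slots 0,1 occupied => index 2.
Insert 634: h=7, slot 7 empty => index 7.
Insert 313: h=5, slot 5 empty => index 5.
Insert 134: h=2, h2=5, slots 2,7,1,6,0,5 occupied => index 10.
Table: [77, 435, 880, 212, —, 313, 358, 634, —, —, 134]

7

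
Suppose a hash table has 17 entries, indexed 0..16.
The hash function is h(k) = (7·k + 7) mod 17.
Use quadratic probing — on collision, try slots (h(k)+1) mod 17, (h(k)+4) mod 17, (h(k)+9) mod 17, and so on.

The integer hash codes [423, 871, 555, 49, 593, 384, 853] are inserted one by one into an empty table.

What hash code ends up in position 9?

Insert 423: h=10, slot 10 empty => index 10.
Insert 871: h=1, slot 1 empty => index 1.
Insert 555: h=16, slot 16 empty => index 16.
Insert 49: h=10, slot 10 occupied => index 11.
Insert 593: h=10, slots 10,11 occupied => index 14.
Insert 384: h=9, slot 9 empty => index 9.
Insert 853: h=11, slot 11 occupied => index 12.
Table: [_, 871, _, _, _, _, _, _, _, 384, 423, 49, 853, _, 593, _, 555]

384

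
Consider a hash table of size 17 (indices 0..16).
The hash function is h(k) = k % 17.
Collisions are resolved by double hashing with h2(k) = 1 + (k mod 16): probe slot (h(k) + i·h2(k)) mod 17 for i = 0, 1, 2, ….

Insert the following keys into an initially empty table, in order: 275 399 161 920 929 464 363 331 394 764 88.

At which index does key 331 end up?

275 hashes to 3; slot 3 is free → place at 3.
399 hashes to 8; slot 8 is free → place at 8.
161 hashes to 8, h2=2; 8 taken → place at 10.
920 hashes to 2; slot 2 is free → place at 2.
929 hashes to 11; slot 11 is free → place at 11.
464 hashes to 5; slot 5 is free → place at 5.
363 hashes to 6; slot 6 is free → place at 6.
331 hashes to 8, h2=12; 8,3 taken → place at 15.
394 hashes to 3, h2=11; 3 taken → place at 14.
764 hashes to 16; slot 16 is free → place at 16.
88 hashes to 3, h2=9; 3 taken → place at 12.
Table: [., ., 920, 275, ., 464, 363, ., 399, ., 161, 929, 88, ., 394, 331, 764]

15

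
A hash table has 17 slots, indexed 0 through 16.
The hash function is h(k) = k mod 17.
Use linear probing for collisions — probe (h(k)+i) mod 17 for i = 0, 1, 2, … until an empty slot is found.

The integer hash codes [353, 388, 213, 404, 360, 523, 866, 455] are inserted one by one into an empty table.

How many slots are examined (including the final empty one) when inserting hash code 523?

4

Insert 353: h=13, slot 13 empty → index 13.
Insert 388: h=14, slot 14 empty → index 14.
Insert 213: h=9, slot 9 empty → index 9.
Insert 404: h=13, slots 13,14 occupied → index 15.
Insert 360: h=3, slot 3 empty → index 3.
Insert 523: h=13, slots 13,14,15 occupied → index 16.
Insert 866: h=16, slot 16 occupied → index 0.
Insert 455: h=13, slots 13,14,15,16,0 occupied → index 1.
Table: [866, 455, —, 360, —, —, —, —, —, 213, —, —, —, 353, 388, 404, 523]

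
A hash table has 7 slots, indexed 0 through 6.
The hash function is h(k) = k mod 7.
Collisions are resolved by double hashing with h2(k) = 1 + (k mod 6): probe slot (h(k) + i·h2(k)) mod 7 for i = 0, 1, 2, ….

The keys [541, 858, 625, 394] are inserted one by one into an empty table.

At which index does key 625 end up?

Insert 541: h=2, slot 2 empty → index 2.
Insert 858: h=4, slot 4 empty → index 4.
Insert 625: h=2, h2=2, slots 2,4 occupied → index 6.
Insert 394: h=2, h2=5, slot 2 occupied → index 0.
Table: [394, ., 541, ., 858, ., 625]

6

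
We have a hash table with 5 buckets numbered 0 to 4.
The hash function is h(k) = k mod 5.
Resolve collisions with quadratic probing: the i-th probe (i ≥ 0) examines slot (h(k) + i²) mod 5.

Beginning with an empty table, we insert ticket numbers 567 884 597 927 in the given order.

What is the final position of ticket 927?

Insert 567: h=2, slot 2 empty → index 2.
Insert 884: h=4, slot 4 empty → index 4.
Insert 597: h=2, slot 2 occupied → index 3.
Insert 927: h=2, slots 2,3 occupied → index 1.
Table: [∅, 927, 567, 597, 884]

1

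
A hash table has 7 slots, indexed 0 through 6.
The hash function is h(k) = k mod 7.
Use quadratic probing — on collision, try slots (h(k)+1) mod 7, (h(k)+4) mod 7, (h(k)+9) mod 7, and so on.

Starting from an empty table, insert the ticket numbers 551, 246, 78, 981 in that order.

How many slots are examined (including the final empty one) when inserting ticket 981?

4

551: h=5 => slot 5
246: h=1 => slot 1
78: h=1, probe 1,2 => slot 2
981: h=1, probe 1,2,5,3 => slot 3
Table: [-, 246, 78, 981, -, 551, -]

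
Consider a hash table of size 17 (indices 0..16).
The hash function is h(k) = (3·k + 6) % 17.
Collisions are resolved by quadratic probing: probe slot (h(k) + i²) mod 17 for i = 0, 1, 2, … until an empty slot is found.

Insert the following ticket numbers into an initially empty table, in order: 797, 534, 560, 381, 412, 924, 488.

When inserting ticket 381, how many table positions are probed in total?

2

Insert 797: h=0, slot 0 empty => index 0.
Insert 534: h=10, slot 10 empty => index 10.
Insert 560: h=3, slot 3 empty => index 3.
Insert 381: h=10, slot 10 occupied => index 11.
Insert 412: h=1, slot 1 empty => index 1.
Insert 924: h=7, slot 7 empty => index 7.
Insert 488: h=8, slot 8 empty => index 8.
Table: [797, 412, ., 560, ., ., ., 924, 488, ., 534, 381, ., ., ., ., .]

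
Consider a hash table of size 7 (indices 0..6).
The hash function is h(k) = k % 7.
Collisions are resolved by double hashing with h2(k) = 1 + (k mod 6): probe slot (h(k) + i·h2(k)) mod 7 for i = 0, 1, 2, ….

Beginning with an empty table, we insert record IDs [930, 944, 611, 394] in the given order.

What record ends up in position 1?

611

930 hashes to 6; slot 6 is free => place at 6.
944 hashes to 6, h2=3; 6 taken => place at 2.
611 hashes to 2, h2=6; 2 taken => place at 1.
394 hashes to 2, h2=5; 2 taken => place at 0.
Table: [394, 611, 944, ∅, ∅, ∅, 930]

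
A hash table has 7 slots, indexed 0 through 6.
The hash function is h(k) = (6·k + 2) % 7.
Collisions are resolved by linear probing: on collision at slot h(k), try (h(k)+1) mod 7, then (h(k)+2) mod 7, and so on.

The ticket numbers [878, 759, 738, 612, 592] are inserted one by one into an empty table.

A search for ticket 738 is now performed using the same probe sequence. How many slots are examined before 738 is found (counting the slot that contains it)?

878: h=6 → slot 6
759: h=6, probe 6,0 → slot 0
738: h=6, probe 6,0,1 → slot 1
612: h=6, probe 6,0,1,2 → slot 2
592: h=5 → slot 5
Table: [759, 738, 612, -, -, 592, 878]
Lookup 738: h=6, probe 6,0,1 → found at 1.

3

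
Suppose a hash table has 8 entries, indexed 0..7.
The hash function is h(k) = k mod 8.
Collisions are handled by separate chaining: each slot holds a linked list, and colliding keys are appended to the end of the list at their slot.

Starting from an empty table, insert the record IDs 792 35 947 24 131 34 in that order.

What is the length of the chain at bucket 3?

3

Insert 792: h=0, bucket 0 empty -> new chain.
Insert 35: h=3, bucket 3 empty -> new chain.
Insert 947: h=3, bucket 3 nonempty -> append to chain.
Insert 24: h=0, bucket 0 nonempty -> append to chain.
Insert 131: h=3, bucket 3 nonempty -> append to chain.
Insert 34: h=2, bucket 2 empty -> new chain.
Final buckets:
0: 792 -> 24
1: _
2: 34
3: 35 -> 947 -> 131
4: _
5: _
6: _
7: _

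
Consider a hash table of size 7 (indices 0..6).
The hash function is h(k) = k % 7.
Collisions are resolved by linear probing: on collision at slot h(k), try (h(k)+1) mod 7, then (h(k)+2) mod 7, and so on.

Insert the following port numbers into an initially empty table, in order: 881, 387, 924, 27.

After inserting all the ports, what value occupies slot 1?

27

881: h=6 → slot 6
387: h=2 → slot 2
924: h=0 → slot 0
27: h=6, probe 6,0,1 → slot 1
Table: [924, 27, 387, —, —, —, 881]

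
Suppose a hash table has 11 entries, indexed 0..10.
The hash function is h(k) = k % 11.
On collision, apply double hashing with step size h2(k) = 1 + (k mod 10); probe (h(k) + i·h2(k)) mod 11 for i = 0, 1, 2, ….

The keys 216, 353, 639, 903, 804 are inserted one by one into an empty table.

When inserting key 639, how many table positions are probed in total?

216: h=7 → slot 7
353: h=1 → slot 1
639: h=1, h2=10, probe 1,0 → slot 0
903: h=1, h2=4, probe 1,5 → slot 5
804: h=1, h2=5, probe 1,6 → slot 6
Table: [639, 353, _, _, _, 903, 804, 216, _, _, _]

2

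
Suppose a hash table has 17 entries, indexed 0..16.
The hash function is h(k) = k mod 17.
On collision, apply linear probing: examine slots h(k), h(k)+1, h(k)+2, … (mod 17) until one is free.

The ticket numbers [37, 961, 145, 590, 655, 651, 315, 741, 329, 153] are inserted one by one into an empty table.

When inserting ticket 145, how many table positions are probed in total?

37 hashes to 3; slot 3 is free -> place at 3.
961 hashes to 9; slot 9 is free -> place at 9.
145 hashes to 9; 9 taken -> place at 10.
590 hashes to 12; slot 12 is free -> place at 12.
655 hashes to 9; 9,10 taken -> place at 11.
651 hashes to 5; slot 5 is free -> place at 5.
315 hashes to 9; 9,10,11,12 taken -> place at 13.
741 hashes to 10; 10,11,12,13 taken -> place at 14.
329 hashes to 6; slot 6 is free -> place at 6.
153 hashes to 0; slot 0 is free -> place at 0.
Table: [153, -, -, 37, -, 651, 329, -, -, 961, 145, 655, 590, 315, 741, -, -]

2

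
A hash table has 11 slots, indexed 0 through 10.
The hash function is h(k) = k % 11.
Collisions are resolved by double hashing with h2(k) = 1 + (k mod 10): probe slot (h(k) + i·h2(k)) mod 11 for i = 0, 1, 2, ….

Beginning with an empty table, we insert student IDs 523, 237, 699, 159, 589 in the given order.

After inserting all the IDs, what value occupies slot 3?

523 hashes to 6; slot 6 is free => place at 6.
237 hashes to 6, h2=8; 6 taken => place at 3.
699 hashes to 6, h2=10; 6 taken => place at 5.
159 hashes to 5, h2=10; 5 taken => place at 4.
589 hashes to 6, h2=10; 6,5,4,3 taken => place at 2.
Table: [_, _, 589, 237, 159, 699, 523, _, _, _, _]

237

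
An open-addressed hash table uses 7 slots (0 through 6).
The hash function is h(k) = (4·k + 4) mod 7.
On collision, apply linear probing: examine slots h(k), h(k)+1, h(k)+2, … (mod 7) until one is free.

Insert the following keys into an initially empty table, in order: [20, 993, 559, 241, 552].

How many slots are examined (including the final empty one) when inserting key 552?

20 hashes to 0; slot 0 is free -> place at 0.
993 hashes to 0; 0 taken -> place at 1.
559 hashes to 0; 0,1 taken -> place at 2.
241 hashes to 2; 2 taken -> place at 3.
552 hashes to 0; 0,1,2,3 taken -> place at 4.
Table: [20, 993, 559, 241, 552, -, -]

5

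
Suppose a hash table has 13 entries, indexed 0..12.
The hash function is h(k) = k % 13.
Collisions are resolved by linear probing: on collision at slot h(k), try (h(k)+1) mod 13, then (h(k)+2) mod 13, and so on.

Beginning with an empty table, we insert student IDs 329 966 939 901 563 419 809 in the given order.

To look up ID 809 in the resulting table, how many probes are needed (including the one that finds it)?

7

329: h=4 → slot 4
966: h=4, probe 4,5 → slot 5
939: h=3 → slot 3
901: h=4, probe 4,5,6 → slot 6
563: h=4, probe 4,5,6,7 → slot 7
419: h=3, probe 3,4,5,6,7,8 → slot 8
809: h=3, probe 3,4,5,6,7,8,9 → slot 9
Table: [—, —, —, 939, 329, 966, 901, 563, 419, 809, —, —, —]
Lookup 809: h=3, probe 3,4,5,6,7,8,9 → found at 9.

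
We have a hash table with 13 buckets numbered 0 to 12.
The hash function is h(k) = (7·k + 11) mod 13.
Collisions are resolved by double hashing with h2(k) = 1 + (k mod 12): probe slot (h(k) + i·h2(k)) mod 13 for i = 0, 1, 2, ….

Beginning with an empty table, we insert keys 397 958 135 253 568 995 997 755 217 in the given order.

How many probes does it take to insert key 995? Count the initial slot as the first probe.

4

397 hashes to 8; slot 8 is free -> place at 8.
958 hashes to 9; slot 9 is free -> place at 9.
135 hashes to 7; slot 7 is free -> place at 7.
253 hashes to 1; slot 1 is free -> place at 1.
568 hashes to 9, h2=5; 9,1 taken -> place at 6.
995 hashes to 8, h2=12; 8,7,6 taken -> place at 5.
997 hashes to 9, h2=2; 9 taken -> place at 11.
755 hashes to 5, h2=12; 5 taken -> place at 4.
217 hashes to 9, h2=2; 9,11 taken -> place at 0.
Table: [217, 253, -, -, 755, 995, 568, 135, 397, 958, -, 997, -]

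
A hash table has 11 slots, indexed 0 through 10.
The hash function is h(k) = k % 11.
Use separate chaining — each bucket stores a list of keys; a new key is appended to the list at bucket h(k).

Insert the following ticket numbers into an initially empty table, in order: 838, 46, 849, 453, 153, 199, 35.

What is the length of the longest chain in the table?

838 -> bucket 2
46 -> bucket 2 (collision)
849 -> bucket 2 (collision)
453 -> bucket 2 (collision)
153 -> bucket 10
199 -> bucket 1
35 -> bucket 2 (collision)
Final buckets:
0: ∅
1: 199
2: 838 -> 46 -> 849 -> 453 -> 35
3: ∅
4: ∅
5: ∅
6: ∅
7: ∅
8: ∅
9: ∅
10: 153

5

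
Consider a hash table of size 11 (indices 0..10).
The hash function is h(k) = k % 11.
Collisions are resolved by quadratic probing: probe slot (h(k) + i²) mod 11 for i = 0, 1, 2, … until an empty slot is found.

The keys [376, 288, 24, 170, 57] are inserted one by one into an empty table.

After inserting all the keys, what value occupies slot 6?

376 hashes to 2; slot 2 is free => place at 2.
288 hashes to 2; 2 taken => place at 3.
24 hashes to 2; 2,3 taken => place at 6.
170 hashes to 5; slot 5 is free => place at 5.
57 hashes to 2; 2,3,6 taken => place at 0.
Table: [57, _, 376, 288, _, 170, 24, _, _, _, _]

24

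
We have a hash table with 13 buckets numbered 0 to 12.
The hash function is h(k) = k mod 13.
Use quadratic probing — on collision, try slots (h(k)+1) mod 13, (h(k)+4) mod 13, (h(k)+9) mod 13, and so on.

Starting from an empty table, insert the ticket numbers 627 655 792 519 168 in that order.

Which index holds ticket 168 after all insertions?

8

627: h=3 → slot 3
655: h=5 → slot 5
792: h=12 → slot 12
519: h=12, probe 12,0 → slot 0
168: h=12, probe 12,0,3,8 → slot 8
Table: [519, -, -, 627, -, 655, -, -, 168, -, -, -, 792]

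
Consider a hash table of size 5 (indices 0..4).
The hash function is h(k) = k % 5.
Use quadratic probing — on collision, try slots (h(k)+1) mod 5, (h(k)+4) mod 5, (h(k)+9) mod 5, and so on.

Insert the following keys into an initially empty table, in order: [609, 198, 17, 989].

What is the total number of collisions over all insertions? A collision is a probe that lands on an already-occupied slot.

Insert 609: h=4, slot 4 empty -> index 4.
Insert 198: h=3, slot 3 empty -> index 3.
Insert 17: h=2, slot 2 empty -> index 2.
Insert 989: h=4, slot 4 occupied -> index 0.
Table: [989, —, 17, 198, 609]

1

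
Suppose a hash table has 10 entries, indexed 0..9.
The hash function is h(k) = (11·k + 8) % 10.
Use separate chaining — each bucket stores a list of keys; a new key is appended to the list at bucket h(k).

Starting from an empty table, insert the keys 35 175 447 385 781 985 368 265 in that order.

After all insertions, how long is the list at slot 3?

35 -> bucket 3
175 -> bucket 3 (collision)
447 -> bucket 5
385 -> bucket 3 (collision)
781 -> bucket 9
985 -> bucket 3 (collision)
368 -> bucket 6
265 -> bucket 3 (collision)
Final buckets:
0: -
1: -
2: -
3: 35 -> 175 -> 385 -> 985 -> 265
4: -
5: 447
6: 368
7: -
8: -
9: 781

5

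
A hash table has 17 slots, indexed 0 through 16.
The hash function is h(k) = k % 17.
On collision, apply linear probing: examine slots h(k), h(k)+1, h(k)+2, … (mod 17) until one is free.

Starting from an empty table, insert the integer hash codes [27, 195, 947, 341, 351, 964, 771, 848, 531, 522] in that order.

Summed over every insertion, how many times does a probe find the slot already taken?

3

27 hashes to 10; slot 10 is free -> place at 10.
195 hashes to 8; slot 8 is free -> place at 8.
947 hashes to 12; slot 12 is free -> place at 12.
341 hashes to 1; slot 1 is free -> place at 1.
351 hashes to 11; slot 11 is free -> place at 11.
964 hashes to 12; 12 taken -> place at 13.
771 hashes to 6; slot 6 is free -> place at 6.
848 hashes to 15; slot 15 is free -> place at 15.
531 hashes to 4; slot 4 is free -> place at 4.
522 hashes to 12; 12,13 taken -> place at 14.
Table: [-, 341, -, -, 531, -, 771, -, 195, -, 27, 351, 947, 964, 522, 848, -]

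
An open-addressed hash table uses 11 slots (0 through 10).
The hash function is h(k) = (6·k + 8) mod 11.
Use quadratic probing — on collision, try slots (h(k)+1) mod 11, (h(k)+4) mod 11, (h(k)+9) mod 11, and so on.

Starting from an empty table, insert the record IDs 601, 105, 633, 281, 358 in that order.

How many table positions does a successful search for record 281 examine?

3

601 hashes to 6; slot 6 is free -> place at 6.
105 hashes to 0; slot 0 is free -> place at 0.
633 hashes to 0; 0 taken -> place at 1.
281 hashes to 0; 0,1 taken -> place at 4.
358 hashes to 0; 0,1,4 taken -> place at 9.
Table: [105, 633, _, _, 281, _, 601, _, _, 358, _]
Lookup 281: h=0, probe 0,1,4 → found at 4.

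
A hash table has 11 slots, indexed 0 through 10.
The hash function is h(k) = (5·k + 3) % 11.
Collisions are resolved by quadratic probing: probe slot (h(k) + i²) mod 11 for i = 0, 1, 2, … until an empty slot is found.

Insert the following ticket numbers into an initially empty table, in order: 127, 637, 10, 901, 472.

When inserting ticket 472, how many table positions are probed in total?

4

Insert 127: h=0, slot 0 empty -> index 0.
Insert 637: h=9, slot 9 empty -> index 9.
Insert 10: h=9, slot 9 occupied -> index 10.
Insert 901: h=9, slots 9,10 occupied -> index 2.
Insert 472: h=9, slots 9,10,2 occupied -> index 7.
Table: [127, _, 901, _, _, _, _, 472, _, 637, 10]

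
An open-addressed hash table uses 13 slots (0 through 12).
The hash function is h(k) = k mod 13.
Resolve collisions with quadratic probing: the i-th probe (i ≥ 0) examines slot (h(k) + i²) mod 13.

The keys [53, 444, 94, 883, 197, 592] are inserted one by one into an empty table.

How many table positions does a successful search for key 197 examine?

3

53: h=1 → slot 1
444: h=2 → slot 2
94: h=3 → slot 3
883: h=12 → slot 12
197: h=2, probe 2,3,6 → slot 6
592: h=7 → slot 7
Table: [., 53, 444, 94, ., ., 197, 592, ., ., ., ., 883]
Lookup 197: h=2, probe 2,3,6 → found at 6.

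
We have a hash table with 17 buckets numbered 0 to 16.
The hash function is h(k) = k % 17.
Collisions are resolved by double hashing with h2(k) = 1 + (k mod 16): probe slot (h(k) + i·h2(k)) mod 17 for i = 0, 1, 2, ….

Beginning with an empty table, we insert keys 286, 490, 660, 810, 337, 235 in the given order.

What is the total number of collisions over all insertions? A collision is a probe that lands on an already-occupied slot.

4

286: h=14 -> slot 14
490: h=14, h2=11, probe 14,8 -> slot 8
660: h=14, h2=5, probe 14,2 -> slot 2
810: h=11 -> slot 11
337: h=14, h2=2, probe 14,16 -> slot 16
235: h=14, h2=12, probe 14,9 -> slot 9
Table: [∅, ∅, 660, ∅, ∅, ∅, ∅, ∅, 490, 235, ∅, 810, ∅, ∅, 286, ∅, 337]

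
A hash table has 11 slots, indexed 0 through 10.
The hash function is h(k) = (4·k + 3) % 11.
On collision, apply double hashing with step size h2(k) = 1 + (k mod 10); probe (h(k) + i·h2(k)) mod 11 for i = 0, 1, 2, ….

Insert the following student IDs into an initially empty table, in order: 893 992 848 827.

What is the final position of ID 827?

8

Insert 893: h=0, slot 0 empty → index 0.
Insert 992: h=0, h2=3, slot 0 occupied → index 3.
Insert 848: h=7, slot 7 empty → index 7.
Insert 827: h=0, h2=8, slot 0 occupied → index 8.
Table: [893, -, -, 992, -, -, -, 848, 827, -, -]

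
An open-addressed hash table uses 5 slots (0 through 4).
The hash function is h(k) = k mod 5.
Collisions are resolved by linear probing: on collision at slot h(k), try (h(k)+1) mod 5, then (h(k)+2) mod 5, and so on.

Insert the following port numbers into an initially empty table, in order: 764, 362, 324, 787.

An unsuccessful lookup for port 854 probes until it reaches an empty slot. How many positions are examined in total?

764 hashes to 4; slot 4 is free → place at 4.
362 hashes to 2; slot 2 is free → place at 2.
324 hashes to 4; 4 taken → place at 0.
787 hashes to 2; 2 taken → place at 3.
Table: [324, ∅, 362, 787, 764]
Lookup 854: h=4, probe 4,0,1 → slot 1 empty, not found.

3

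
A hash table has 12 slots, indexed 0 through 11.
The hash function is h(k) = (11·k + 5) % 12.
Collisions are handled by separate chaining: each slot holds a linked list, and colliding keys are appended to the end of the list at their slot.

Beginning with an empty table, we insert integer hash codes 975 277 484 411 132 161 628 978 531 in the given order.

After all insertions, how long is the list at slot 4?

975 → bucket 2
277 → bucket 4
484 → bucket 1
411 → bucket 2 (collision)
132 → bucket 5
161 → bucket 0
628 → bucket 1 (collision)
978 → bucket 11
531 → bucket 2 (collision)
Final buckets:
0: 161
1: 484 -> 628
2: 975 -> 411 -> 531
3: ∅
4: 277
5: 132
6: ∅
7: ∅
8: ∅
9: ∅
10: ∅
11: 978

1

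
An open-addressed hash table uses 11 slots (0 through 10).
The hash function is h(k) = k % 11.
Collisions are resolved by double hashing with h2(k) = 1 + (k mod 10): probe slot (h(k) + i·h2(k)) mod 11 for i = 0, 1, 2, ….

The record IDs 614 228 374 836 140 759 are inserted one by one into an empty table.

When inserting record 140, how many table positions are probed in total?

3

614 hashes to 9; slot 9 is free -> place at 9.
228 hashes to 8; slot 8 is free -> place at 8.
374 hashes to 0; slot 0 is free -> place at 0.
836 hashes to 0, h2=7; 0 taken -> place at 7.
140 hashes to 8, h2=1; 8,9 taken -> place at 10.
759 hashes to 0, h2=10; 0,10,9,8,7 taken -> place at 6.
Table: [374, -, -, -, -, -, 759, 836, 228, 614, 140]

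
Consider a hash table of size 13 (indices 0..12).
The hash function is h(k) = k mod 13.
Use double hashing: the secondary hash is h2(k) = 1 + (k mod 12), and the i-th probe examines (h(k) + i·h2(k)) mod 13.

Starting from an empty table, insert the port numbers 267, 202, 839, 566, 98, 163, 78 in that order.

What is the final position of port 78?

1

267: h=7 => slot 7
202: h=7, h2=11, probe 7,5 => slot 5
839: h=7, h2=12, probe 7,6 => slot 6
566: h=7, h2=3, probe 7,10 => slot 10
98: h=7, h2=3, probe 7,10,0 => slot 0
163: h=7, h2=8, probe 7,2 => slot 2
78: h=0, h2=7, probe 0,7,1 => slot 1
Table: [98, 78, 163, —, —, 202, 839, 267, —, —, 566, —, —]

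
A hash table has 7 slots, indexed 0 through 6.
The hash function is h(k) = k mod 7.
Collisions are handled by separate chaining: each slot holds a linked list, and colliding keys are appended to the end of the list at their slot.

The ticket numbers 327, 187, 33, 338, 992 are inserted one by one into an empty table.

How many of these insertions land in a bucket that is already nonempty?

Insert 327: h=5, bucket 5 empty → new chain.
Insert 187: h=5, bucket 5 nonempty → append to chain.
Insert 33: h=5, bucket 5 nonempty → append to chain.
Insert 338: h=2, bucket 2 empty → new chain.
Insert 992: h=5, bucket 5 nonempty → append to chain.
Final buckets:
0: .
1: .
2: 338
3: .
4: .
5: 327 -> 187 -> 33 -> 992
6: .

3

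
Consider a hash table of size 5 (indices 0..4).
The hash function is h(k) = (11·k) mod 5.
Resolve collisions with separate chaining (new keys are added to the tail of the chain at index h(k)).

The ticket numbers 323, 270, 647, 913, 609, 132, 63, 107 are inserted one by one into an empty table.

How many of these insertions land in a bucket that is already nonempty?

4

323 -> bucket 3
270 -> bucket 0
647 -> bucket 2
913 -> bucket 3 (collision)
609 -> bucket 4
132 -> bucket 2 (collision)
63 -> bucket 3 (collision)
107 -> bucket 2 (collision)
Final buckets:
0: 270
1: _
2: 647 -> 132 -> 107
3: 323 -> 913 -> 63
4: 609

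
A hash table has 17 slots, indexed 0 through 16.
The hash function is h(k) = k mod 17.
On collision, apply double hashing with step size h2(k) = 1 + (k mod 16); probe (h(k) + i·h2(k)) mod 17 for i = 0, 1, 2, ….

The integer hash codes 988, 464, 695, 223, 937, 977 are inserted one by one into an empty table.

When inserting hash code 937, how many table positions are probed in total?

988: h=2 → slot 2
464: h=5 → slot 5
695: h=15 → slot 15
223: h=2, h2=16, probe 2,1 → slot 1
937: h=2, h2=10, probe 2,12 → slot 12
977: h=8 → slot 8
Table: [∅, 223, 988, ∅, ∅, 464, ∅, ∅, 977, ∅, ∅, ∅, 937, ∅, ∅, 695, ∅]

2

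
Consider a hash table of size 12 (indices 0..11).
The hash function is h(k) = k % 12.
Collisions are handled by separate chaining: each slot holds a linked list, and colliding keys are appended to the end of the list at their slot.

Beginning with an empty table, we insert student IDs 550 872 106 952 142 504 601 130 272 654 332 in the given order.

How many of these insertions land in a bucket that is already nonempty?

550 -> bucket 10
872 -> bucket 8
106 -> bucket 10 (collision)
952 -> bucket 4
142 -> bucket 10 (collision)
504 -> bucket 0
601 -> bucket 1
130 -> bucket 10 (collision)
272 -> bucket 8 (collision)
654 -> bucket 6
332 -> bucket 8 (collision)
Final buckets:
0: 504
1: 601
2: —
3: —
4: 952
5: —
6: 654
7: —
8: 872 -> 272 -> 332
9: —
10: 550 -> 106 -> 142 -> 130
11: —

5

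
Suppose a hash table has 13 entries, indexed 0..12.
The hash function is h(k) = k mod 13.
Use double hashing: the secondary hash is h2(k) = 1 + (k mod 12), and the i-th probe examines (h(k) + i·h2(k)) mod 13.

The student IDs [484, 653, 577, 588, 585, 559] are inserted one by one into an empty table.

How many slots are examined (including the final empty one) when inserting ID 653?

484 hashes to 3; slot 3 is free -> place at 3.
653 hashes to 3, h2=6; 3 taken -> place at 9.
577 hashes to 5; slot 5 is free -> place at 5.
588 hashes to 3, h2=1; 3 taken -> place at 4.
585 hashes to 0; slot 0 is free -> place at 0.
559 hashes to 0, h2=8; 0 taken -> place at 8.
Table: [585, ., ., 484, 588, 577, ., ., 559, 653, ., ., .]

2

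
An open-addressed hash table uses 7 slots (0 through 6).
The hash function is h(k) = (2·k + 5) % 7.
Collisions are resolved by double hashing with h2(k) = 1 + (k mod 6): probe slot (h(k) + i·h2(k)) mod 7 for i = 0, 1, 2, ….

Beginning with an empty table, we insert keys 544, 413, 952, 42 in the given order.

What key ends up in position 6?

544 hashes to 1; slot 1 is free => place at 1.
413 hashes to 5; slot 5 is free => place at 5.
952 hashes to 5, h2=5; 5 taken => place at 3.
42 hashes to 5, h2=1; 5 taken => place at 6.
Table: [-, 544, -, 952, -, 413, 42]

42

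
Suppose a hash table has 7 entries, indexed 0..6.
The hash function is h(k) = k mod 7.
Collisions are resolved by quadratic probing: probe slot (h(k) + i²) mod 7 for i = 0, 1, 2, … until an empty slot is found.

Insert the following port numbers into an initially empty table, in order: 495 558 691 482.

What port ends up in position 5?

495: h=5 => slot 5
558: h=5, probe 5,6 => slot 6
691: h=5, probe 5,6,2 => slot 2
482: h=6, probe 6,0 => slot 0
Table: [482, ., 691, ., ., 495, 558]

495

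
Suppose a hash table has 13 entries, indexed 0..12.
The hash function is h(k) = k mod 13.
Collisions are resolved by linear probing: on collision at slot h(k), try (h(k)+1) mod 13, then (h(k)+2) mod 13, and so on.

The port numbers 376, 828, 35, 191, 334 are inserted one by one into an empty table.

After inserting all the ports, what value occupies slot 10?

35

376: h=12 => slot 12
828: h=9 => slot 9
35: h=9, probe 9,10 => slot 10
191: h=9, probe 9,10,11 => slot 11
334: h=9, probe 9,10,11,12,0 => slot 0
Table: [334, _, _, _, _, _, _, _, _, 828, 35, 191, 376]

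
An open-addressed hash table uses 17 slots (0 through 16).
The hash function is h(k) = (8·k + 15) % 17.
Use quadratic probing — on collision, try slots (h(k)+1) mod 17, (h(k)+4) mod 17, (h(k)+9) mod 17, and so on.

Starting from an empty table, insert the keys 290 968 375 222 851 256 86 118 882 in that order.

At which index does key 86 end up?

8

290 hashes to 6; slot 6 is free -> place at 6.
968 hashes to 7; slot 7 is free -> place at 7.
375 hashes to 6; 6,7 taken -> place at 10.
222 hashes to 6; 6,7,10 taken -> place at 15.
851 hashes to 6; 6,7,10,15 taken -> place at 5.
256 hashes to 6; 6,7,10,15,5 taken -> place at 14.
86 hashes to 6; 6,7,10,15,5,14 taken -> place at 8.
118 hashes to 7; 7,8 taken -> place at 11.
882 hashes to 16; slot 16 is free -> place at 16.
Table: [_, _, _, _, _, 851, 290, 968, 86, _, 375, 118, _, _, 256, 222, 882]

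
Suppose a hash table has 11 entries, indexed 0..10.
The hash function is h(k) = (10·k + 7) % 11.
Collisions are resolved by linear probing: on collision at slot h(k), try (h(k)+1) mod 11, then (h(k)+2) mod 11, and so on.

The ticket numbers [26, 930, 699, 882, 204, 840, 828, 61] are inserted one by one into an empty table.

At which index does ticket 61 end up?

8

Insert 26: h=3, slot 3 empty -> index 3.
Insert 930: h=1, slot 1 empty -> index 1.
Insert 699: h=1, slot 1 occupied -> index 2.
Insert 882: h=5, slot 5 empty -> index 5.
Insert 204: h=1, slots 1,2,3 occupied -> index 4.
Insert 840: h=3, slots 3,4,5 occupied -> index 6.
Insert 828: h=4, slots 4,5,6 occupied -> index 7.
Insert 61: h=1, slots 1,2,3,4,5,6,7 occupied -> index 8.
Table: [∅, 930, 699, 26, 204, 882, 840, 828, 61, ∅, ∅]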